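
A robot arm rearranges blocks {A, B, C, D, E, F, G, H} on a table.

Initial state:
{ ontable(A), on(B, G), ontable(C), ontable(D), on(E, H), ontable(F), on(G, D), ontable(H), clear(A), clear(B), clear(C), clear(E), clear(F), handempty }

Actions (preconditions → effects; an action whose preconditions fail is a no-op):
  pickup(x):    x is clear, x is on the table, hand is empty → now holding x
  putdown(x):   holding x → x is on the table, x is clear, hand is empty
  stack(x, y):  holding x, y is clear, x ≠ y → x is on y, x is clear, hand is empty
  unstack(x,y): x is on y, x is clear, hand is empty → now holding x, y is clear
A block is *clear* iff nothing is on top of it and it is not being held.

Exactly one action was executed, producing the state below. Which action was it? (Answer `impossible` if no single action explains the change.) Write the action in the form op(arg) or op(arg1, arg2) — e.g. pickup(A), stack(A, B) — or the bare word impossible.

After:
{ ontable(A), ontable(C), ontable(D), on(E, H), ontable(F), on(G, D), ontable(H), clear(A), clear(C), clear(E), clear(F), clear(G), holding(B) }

unstack(B, G)

target: towers=[A; C; D/G; F; H/E] holding=B
         pickup(A) → towers=[C; D/G/B; F; H/E] holding=A
     unstack(E, H) → towers=[A; C; D/G/B; F; H] holding=E
     unstack(B, G) → towers=[A; C; D/G; F; H/E] holding=B  ← match
         pickup(F) → towers=[A; C; D/G/B; H/E] holding=F
         pickup(C) → towers=[A; D/G/B; F; H/E] holding=C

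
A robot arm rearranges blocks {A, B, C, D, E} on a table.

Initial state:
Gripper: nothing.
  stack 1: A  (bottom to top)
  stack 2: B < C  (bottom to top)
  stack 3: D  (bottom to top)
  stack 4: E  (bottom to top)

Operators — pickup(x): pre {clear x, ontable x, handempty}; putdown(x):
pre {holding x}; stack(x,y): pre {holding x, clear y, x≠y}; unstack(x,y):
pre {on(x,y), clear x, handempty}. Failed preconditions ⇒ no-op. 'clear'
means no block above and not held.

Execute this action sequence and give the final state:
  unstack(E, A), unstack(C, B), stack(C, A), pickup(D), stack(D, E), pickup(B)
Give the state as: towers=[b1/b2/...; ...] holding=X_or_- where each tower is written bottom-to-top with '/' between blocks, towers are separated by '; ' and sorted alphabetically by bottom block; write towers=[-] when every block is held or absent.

step 1 (unstack(E, A)) [no-op]: towers=[A; B/C; D; E] holding=-
step 2 (unstack(C, B)): towers=[A; B; D; E] holding=C
step 3 (stack(C, A)): towers=[A/C; B; D; E] holding=-
step 4 (pickup(D)): towers=[A/C; B; E] holding=D
step 5 (stack(D, E)): towers=[A/C; B; E/D] holding=-
step 6 (pickup(B)): towers=[A/C; E/D] holding=B

towers=[A/C; E/D] holding=B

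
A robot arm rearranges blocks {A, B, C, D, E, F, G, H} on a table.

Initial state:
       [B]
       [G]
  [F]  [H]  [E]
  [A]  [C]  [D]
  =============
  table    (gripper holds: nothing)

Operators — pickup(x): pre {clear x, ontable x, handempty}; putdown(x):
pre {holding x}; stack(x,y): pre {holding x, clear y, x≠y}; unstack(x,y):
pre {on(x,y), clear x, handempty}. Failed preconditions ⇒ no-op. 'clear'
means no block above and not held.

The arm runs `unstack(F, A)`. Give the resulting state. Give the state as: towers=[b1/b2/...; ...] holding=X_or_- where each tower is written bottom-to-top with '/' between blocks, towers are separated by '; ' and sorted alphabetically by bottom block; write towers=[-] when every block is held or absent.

towers=[A; C/H/G/B; D/E] holding=F

before: towers=[A/F; C/H/G/B; D/E] holding=-
pre[unstack(F, A)]: on(F,A) ✓, clear(F) ✓, handempty ✓
all met → apply unstack(F, A)
after:  towers=[A; C/H/G/B; D/E] holding=F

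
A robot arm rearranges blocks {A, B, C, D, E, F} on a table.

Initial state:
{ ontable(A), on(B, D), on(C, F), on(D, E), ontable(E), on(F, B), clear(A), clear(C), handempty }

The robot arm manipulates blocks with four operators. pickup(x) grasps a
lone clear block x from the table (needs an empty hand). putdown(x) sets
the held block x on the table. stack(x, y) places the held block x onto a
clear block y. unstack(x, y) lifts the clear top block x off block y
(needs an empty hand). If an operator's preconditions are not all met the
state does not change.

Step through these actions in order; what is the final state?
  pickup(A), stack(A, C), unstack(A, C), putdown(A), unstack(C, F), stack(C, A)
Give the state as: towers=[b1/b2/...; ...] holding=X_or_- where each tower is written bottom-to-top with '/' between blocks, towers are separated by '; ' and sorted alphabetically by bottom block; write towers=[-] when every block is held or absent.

step 1 (pickup(A)): towers=[E/D/B/F/C] holding=A
step 2 (stack(A, C)): towers=[E/D/B/F/C/A] holding=-
step 3 (unstack(A, C)): towers=[E/D/B/F/C] holding=A
step 4 (putdown(A)): towers=[A; E/D/B/F/C] holding=-
step 5 (unstack(C, F)): towers=[A; E/D/B/F] holding=C
step 6 (stack(C, A)): towers=[A/C; E/D/B/F] holding=-

towers=[A/C; E/D/B/F] holding=-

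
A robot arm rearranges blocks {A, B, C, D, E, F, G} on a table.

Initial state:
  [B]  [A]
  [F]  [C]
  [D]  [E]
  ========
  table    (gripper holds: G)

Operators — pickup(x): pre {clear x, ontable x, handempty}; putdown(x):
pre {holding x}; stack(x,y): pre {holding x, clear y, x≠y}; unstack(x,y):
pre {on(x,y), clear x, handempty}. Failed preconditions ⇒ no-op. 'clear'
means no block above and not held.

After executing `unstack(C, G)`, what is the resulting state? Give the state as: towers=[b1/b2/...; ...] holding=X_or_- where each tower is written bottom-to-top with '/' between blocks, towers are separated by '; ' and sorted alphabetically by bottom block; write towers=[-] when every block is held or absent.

before: towers=[D/F/B; E/C/A] holding=G
pre[unstack(C, G)]: on(C,G) fail, clear(C) fail, handempty fail
on(C,G), clear(C), handempty unmet → unstack(C, G) is a no-op
after:  towers=[D/F/B; E/C/A] holding=G

towers=[D/F/B; E/C/A] holding=G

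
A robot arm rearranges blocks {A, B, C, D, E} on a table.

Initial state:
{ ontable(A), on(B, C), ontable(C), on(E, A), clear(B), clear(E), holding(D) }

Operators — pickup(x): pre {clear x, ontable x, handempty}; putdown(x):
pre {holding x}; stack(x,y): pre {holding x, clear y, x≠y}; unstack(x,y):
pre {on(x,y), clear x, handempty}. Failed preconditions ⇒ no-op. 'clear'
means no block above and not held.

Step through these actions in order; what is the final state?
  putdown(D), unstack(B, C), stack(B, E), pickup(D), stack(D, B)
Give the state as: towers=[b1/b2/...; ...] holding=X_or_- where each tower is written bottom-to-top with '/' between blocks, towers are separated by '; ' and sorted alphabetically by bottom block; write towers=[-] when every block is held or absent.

step 1 (putdown(D)): towers=[A/E; C/B; D] holding=-
step 2 (unstack(B, C)): towers=[A/E; C; D] holding=B
step 3 (stack(B, E)): towers=[A/E/B; C; D] holding=-
step 4 (pickup(D)): towers=[A/E/B; C] holding=D
step 5 (stack(D, B)): towers=[A/E/B/D; C] holding=-

towers=[A/E/B/D; C] holding=-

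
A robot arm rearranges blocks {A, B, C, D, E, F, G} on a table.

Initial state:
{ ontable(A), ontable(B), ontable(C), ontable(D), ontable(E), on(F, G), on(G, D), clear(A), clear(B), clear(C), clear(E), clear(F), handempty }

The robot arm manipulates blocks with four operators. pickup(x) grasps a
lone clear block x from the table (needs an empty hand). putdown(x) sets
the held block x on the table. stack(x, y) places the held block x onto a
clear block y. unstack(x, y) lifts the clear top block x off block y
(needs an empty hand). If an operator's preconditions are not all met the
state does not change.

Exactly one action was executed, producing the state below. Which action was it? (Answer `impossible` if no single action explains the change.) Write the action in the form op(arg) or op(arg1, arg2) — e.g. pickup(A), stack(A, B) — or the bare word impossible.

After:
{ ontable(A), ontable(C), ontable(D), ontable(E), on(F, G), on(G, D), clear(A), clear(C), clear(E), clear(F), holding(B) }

pickup(B)

target: towers=[A; C; D/G/F; E] holding=B
         pickup(B) → towers=[A; C; D/G/F; E] holding=B  ← match
     unstack(F, G) → towers=[A; B; C; D/G; E] holding=F
         pickup(A) → towers=[B; C; D/G/F; E] holding=A
         pickup(E) → towers=[A; B; C; D/G/F] holding=E
         pickup(C) → towers=[A; B; D/G/F; E] holding=C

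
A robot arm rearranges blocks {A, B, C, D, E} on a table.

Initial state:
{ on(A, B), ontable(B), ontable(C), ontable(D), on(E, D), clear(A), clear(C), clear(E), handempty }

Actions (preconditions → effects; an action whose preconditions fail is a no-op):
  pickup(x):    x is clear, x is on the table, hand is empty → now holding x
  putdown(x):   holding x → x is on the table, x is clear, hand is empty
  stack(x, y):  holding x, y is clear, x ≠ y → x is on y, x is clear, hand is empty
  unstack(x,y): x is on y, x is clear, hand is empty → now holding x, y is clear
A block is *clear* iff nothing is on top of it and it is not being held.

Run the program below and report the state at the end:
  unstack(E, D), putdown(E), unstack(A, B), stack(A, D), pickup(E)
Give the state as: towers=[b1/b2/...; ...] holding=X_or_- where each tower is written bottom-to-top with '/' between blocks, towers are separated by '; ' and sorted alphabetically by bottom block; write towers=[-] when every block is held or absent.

towers=[B; C; D/A] holding=E

step 1 (unstack(E, D)): towers=[B/A; C; D] holding=E
step 2 (putdown(E)): towers=[B/A; C; D; E] holding=-
step 3 (unstack(A, B)): towers=[B; C; D; E] holding=A
step 4 (stack(A, D)): towers=[B; C; D/A; E] holding=-
step 5 (pickup(E)): towers=[B; C; D/A] holding=E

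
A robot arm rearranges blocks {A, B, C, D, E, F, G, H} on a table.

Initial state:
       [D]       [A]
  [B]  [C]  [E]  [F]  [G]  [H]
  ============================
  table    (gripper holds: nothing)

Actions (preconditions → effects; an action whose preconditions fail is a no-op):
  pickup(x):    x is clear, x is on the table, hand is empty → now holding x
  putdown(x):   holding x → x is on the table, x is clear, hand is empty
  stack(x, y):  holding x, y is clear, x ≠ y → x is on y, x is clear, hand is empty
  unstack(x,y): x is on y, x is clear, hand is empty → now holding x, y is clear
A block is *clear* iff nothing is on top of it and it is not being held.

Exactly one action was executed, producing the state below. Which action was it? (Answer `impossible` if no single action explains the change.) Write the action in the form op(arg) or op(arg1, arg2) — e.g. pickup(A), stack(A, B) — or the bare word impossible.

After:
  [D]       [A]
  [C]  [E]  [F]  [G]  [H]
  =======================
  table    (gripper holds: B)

pickup(B)

target: towers=[C/D; E; F/A; G; H] holding=B
         pickup(G) → towers=[B; C/D; E; F/A; H] holding=G
     unstack(A, F) → towers=[B; C/D; E; F; G; H] holding=A
         pickup(E) → towers=[B; C/D; F/A; G; H] holding=E
         pickup(H) → towers=[B; C/D; E; F/A; G] holding=H
         pickup(B) → towers=[C/D; E; F/A; G; H] holding=B  ← match
     unstack(D, C) → towers=[B; C; E; F/A; G; H] holding=D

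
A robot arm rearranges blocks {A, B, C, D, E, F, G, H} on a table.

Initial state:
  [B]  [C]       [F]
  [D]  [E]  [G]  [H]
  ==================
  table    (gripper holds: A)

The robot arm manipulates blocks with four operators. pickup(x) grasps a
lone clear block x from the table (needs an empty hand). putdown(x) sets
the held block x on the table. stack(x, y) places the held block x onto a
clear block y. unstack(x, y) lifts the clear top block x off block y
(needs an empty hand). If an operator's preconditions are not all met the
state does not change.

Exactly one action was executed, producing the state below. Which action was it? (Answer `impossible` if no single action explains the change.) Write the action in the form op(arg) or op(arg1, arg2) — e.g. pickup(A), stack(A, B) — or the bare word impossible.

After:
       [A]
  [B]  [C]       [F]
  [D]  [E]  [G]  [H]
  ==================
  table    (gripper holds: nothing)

stack(A, C)

target: towers=[D/B; E/C/A; G; H/F] holding=-
        putdown(A) → towers=[A; D/B; E/C; G; H/F] holding=-
       stack(A, G) → towers=[D/B; E/C; G/A; H/F] holding=-
       stack(A, B) → towers=[D/B/A; E/C; G; H/F] holding=-
       stack(A, F) → towers=[D/B; E/C; G; H/F/A] holding=-
       stack(A, C) → towers=[D/B; E/C/A; G; H/F] holding=-  ← match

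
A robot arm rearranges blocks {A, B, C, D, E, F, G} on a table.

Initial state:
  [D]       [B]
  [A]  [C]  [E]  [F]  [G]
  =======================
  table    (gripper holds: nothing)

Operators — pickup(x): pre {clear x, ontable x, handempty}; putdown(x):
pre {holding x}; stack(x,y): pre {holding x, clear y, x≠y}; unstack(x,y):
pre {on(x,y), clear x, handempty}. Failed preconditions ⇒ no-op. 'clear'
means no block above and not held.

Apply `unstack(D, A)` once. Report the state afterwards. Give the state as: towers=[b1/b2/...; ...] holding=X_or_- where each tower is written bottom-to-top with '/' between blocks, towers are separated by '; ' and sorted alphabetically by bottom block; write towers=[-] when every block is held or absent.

towers=[A; C; E/B; F; G] holding=D

before: towers=[A/D; C; E/B; F; G] holding=-
pre[unstack(D, A)]: on(D,A) ✓, clear(D) ✓, handempty ✓
all met → apply unstack(D, A)
after:  towers=[A; C; E/B; F; G] holding=D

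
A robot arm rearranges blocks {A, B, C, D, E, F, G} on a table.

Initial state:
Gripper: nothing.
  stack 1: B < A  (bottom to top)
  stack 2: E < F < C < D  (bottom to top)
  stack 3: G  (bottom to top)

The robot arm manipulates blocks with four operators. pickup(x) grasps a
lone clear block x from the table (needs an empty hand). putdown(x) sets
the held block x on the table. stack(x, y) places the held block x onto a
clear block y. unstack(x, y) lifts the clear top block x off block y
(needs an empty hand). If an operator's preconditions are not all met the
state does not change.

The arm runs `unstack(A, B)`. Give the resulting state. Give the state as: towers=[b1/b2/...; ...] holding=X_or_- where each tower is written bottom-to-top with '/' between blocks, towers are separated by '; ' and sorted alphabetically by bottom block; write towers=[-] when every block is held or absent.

towers=[B; E/F/C/D; G] holding=A

before: towers=[B/A; E/F/C/D; G] holding=-
pre[unstack(A, B)]: on(A,B) ok, clear(A) ok, handempty ok
all met → apply unstack(A, B)
after:  towers=[B; E/F/C/D; G] holding=A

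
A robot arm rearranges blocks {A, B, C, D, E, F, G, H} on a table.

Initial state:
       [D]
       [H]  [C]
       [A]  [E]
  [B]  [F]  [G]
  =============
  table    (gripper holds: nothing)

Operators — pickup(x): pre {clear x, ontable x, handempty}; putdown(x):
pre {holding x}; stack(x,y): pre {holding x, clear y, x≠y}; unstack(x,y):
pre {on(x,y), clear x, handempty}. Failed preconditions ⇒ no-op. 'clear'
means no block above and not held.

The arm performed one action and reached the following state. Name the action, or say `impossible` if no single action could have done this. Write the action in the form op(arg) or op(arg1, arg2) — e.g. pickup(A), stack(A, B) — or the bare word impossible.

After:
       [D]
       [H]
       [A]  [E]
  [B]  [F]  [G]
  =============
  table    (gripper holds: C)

target: towers=[B; F/A/H/D; G/E] holding=C
         pickup(B) → towers=[F/A/H/D; G/E/C] holding=B
     unstack(D, H) → towers=[B; F/A/H; G/E/C] holding=D
     unstack(C, E) → towers=[B; F/A/H/D; G/E] holding=C  ← match

unstack(C, E)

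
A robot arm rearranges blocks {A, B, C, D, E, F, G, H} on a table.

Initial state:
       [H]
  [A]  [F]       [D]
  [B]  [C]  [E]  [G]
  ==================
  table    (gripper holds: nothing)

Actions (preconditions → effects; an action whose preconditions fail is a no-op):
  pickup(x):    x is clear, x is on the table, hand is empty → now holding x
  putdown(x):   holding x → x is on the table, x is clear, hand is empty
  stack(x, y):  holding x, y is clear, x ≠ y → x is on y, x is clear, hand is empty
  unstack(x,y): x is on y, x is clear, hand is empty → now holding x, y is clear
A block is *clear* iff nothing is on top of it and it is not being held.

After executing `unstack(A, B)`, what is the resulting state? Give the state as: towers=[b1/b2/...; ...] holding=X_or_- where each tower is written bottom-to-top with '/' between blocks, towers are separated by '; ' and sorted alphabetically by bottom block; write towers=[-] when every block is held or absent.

before: towers=[B/A; C/F/H; E; G/D] holding=-
pre[unstack(A, B)]: on(A,B) yes, clear(A) yes, handempty yes
all met → apply unstack(A, B)
after:  towers=[B; C/F/H; E; G/D] holding=A

towers=[B; C/F/H; E; G/D] holding=A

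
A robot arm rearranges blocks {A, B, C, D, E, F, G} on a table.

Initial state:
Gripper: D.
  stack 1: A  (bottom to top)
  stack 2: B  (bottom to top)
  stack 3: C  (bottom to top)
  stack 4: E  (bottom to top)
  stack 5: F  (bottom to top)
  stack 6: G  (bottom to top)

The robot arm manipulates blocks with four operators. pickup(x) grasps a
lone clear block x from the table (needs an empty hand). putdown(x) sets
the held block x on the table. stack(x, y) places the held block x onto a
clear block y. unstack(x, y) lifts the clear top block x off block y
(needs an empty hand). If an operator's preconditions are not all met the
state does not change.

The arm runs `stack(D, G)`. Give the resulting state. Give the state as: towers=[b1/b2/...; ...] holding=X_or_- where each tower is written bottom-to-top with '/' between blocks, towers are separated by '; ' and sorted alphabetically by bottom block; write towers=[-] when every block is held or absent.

towers=[A; B; C; E; F; G/D] holding=-

before: towers=[A; B; C; E; F; G] holding=D
pre[stack(D, G)]: holding(D) ok, clear(G) ok, D≠G ok
all met → apply stack(D, G)
after:  towers=[A; B; C; E; F; G/D] holding=-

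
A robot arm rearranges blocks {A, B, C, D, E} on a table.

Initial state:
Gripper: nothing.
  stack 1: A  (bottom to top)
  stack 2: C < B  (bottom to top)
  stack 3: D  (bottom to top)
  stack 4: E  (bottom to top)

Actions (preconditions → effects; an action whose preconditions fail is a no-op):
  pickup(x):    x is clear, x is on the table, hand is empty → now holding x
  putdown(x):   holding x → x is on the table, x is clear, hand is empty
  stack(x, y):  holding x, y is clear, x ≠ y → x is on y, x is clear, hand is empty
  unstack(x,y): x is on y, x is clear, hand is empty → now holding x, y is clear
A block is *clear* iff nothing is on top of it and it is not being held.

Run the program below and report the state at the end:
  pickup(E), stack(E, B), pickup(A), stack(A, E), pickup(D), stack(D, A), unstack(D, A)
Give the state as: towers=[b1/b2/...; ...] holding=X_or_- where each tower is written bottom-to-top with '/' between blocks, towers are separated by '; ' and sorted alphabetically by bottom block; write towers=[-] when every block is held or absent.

towers=[C/B/E/A] holding=D

step 1 (pickup(E)): towers=[A; C/B; D] holding=E
step 2 (stack(E, B)): towers=[A; C/B/E; D] holding=-
step 3 (pickup(A)): towers=[C/B/E; D] holding=A
step 4 (stack(A, E)): towers=[C/B/E/A; D] holding=-
step 5 (pickup(D)): towers=[C/B/E/A] holding=D
step 6 (stack(D, A)): towers=[C/B/E/A/D] holding=-
step 7 (unstack(D, A)): towers=[C/B/E/A] holding=D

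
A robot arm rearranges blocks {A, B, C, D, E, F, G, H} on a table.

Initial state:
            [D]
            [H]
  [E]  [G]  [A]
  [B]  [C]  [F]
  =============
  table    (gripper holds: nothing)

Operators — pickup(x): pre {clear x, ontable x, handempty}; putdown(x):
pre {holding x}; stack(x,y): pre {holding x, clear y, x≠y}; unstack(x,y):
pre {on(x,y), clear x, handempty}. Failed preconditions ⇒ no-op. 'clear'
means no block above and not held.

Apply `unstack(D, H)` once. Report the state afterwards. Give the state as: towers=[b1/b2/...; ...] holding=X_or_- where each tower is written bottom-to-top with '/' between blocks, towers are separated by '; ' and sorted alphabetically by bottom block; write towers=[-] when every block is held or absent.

towers=[B/E; C/G; F/A/H] holding=D

before: towers=[B/E; C/G; F/A/H/D] holding=-
pre[unstack(D, H)]: on(D,H) yes, clear(D) yes, handempty yes
all met → apply unstack(D, H)
after:  towers=[B/E; C/G; F/A/H] holding=D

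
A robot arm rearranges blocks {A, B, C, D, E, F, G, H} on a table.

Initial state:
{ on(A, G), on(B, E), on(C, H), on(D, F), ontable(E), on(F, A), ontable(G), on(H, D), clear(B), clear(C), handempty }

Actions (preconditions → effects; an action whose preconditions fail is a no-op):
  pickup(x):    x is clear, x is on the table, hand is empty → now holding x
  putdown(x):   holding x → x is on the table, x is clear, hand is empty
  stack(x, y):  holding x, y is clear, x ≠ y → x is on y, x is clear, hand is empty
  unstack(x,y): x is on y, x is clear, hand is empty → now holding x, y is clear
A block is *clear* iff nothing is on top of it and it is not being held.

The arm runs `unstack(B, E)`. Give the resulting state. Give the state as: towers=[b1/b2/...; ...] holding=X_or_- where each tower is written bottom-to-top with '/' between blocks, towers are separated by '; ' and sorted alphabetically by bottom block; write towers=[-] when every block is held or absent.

towers=[E; G/A/F/D/H/C] holding=B

before: towers=[E/B; G/A/F/D/H/C] holding=-
pre[unstack(B, E)]: on(B,E) yes, clear(B) yes, handempty yes
all met → apply unstack(B, E)
after:  towers=[E; G/A/F/D/H/C] holding=B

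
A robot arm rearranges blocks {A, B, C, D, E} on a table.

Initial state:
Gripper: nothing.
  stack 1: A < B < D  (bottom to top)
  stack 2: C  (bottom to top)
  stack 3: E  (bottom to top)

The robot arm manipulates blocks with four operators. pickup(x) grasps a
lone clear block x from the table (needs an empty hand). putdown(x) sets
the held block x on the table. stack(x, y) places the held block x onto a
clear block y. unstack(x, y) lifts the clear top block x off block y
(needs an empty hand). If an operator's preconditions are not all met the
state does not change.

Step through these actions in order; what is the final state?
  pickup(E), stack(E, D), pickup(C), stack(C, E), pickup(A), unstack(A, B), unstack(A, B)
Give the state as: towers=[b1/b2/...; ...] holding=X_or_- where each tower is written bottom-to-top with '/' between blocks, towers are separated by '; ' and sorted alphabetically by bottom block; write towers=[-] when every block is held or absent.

towers=[A/B/D/E/C] holding=-

step 1 (pickup(E)): towers=[A/B/D; C] holding=E
step 2 (stack(E, D)): towers=[A/B/D/E; C] holding=-
step 3 (pickup(C)): towers=[A/B/D/E] holding=C
step 4 (stack(C, E)): towers=[A/B/D/E/C] holding=-
step 5 (pickup(A)) [no-op]: towers=[A/B/D/E/C] holding=-
step 6 (unstack(A, B)) [no-op]: towers=[A/B/D/E/C] holding=-
step 7 (unstack(A, B)) [no-op]: towers=[A/B/D/E/C] holding=-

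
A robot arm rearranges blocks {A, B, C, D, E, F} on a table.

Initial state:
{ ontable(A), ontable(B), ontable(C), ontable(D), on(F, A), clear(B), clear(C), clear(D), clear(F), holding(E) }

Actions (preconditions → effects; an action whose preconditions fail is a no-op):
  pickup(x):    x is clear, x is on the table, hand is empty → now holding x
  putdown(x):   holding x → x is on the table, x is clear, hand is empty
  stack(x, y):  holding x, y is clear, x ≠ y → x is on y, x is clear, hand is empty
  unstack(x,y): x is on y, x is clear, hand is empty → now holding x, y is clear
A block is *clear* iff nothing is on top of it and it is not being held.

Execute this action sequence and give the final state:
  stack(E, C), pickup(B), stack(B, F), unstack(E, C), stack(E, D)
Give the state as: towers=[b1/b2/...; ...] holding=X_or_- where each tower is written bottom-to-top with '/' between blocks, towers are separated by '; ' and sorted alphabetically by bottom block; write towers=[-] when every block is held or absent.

towers=[A/F/B; C; D/E] holding=-

step 1 (stack(E, C)): towers=[A/F; B; C/E; D] holding=-
step 2 (pickup(B)): towers=[A/F; C/E; D] holding=B
step 3 (stack(B, F)): towers=[A/F/B; C/E; D] holding=-
step 4 (unstack(E, C)): towers=[A/F/B; C; D] holding=E
step 5 (stack(E, D)): towers=[A/F/B; C; D/E] holding=-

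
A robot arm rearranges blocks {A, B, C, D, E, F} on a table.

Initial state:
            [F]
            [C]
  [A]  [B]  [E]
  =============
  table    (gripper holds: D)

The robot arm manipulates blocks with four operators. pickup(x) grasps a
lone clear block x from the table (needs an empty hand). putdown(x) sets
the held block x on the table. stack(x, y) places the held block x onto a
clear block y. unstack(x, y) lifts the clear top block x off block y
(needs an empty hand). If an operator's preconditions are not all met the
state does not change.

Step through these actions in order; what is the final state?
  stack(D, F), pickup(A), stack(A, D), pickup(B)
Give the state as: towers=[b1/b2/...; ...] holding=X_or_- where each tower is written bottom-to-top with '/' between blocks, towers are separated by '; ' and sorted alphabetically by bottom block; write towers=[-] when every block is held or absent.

step 1 (stack(D, F)): towers=[A; B; E/C/F/D] holding=-
step 2 (pickup(A)): towers=[B; E/C/F/D] holding=A
step 3 (stack(A, D)): towers=[B; E/C/F/D/A] holding=-
step 4 (pickup(B)): towers=[E/C/F/D/A] holding=B

towers=[E/C/F/D/A] holding=B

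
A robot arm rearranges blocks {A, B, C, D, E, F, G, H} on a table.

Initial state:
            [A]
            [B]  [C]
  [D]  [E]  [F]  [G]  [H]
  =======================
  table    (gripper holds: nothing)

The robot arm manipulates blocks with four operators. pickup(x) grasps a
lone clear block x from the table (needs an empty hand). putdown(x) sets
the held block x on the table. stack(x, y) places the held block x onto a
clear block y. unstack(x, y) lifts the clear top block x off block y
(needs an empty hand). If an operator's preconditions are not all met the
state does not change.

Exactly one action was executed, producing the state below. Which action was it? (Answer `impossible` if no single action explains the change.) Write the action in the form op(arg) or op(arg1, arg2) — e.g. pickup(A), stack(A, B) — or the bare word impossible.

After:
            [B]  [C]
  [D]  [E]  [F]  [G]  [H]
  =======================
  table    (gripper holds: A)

target: towers=[D; E; F/B; G/C; H] holding=A
     unstack(A, B) → towers=[D; E; F/B; G/C; H] holding=A  ← match
         pickup(E) → towers=[D; F/B/A; G/C; H] holding=E
         pickup(H) → towers=[D; E; F/B/A; G/C] holding=H
         pickup(D) → towers=[E; F/B/A; G/C; H] holding=D
     unstack(C, G) → towers=[D; E; F/B/A; G; H] holding=C

unstack(A, B)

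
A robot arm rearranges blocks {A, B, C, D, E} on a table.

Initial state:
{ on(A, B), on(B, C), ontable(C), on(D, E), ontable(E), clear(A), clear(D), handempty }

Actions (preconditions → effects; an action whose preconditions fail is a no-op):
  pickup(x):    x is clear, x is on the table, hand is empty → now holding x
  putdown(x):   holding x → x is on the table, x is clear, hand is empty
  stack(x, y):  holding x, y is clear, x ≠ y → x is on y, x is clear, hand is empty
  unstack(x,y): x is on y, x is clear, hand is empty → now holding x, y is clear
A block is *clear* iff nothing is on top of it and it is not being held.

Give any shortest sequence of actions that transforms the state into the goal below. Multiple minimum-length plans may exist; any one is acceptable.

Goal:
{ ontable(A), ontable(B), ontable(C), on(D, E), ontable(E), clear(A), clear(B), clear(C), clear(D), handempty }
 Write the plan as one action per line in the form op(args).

unstack(A, B)
putdown(A)
unstack(B, C)
putdown(B)

step 1 (unstack(A, B)): towers=[C/B; E/D] holding=A
step 2 (putdown(A)): towers=[A; C/B; E/D] holding=-
step 3 (unstack(B, C)): towers=[A; C; E/D] holding=B
step 4 (putdown(B)): towers=[A; B; C; E/D] holding=-
goal check: towers=[A; B; C; E/D] holding=- — reached (length 4, optimal by BFS)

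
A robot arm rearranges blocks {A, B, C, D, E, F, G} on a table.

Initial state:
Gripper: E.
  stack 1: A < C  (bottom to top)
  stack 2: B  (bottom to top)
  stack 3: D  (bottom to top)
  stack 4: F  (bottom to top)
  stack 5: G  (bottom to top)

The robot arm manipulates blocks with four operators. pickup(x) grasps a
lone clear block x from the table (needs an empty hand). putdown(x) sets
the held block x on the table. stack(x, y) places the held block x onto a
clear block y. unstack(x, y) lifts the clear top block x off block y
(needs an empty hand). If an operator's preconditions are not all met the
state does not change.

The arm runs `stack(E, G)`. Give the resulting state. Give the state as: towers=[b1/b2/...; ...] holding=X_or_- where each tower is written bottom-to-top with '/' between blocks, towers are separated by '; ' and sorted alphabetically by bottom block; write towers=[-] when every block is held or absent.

towers=[A/C; B; D; F; G/E] holding=-

before: towers=[A/C; B; D; F; G] holding=E
pre[stack(E, G)]: holding(E) ✓, clear(G) ✓, E≠G ✓
all met → apply stack(E, G)
after:  towers=[A/C; B; D; F; G/E] holding=-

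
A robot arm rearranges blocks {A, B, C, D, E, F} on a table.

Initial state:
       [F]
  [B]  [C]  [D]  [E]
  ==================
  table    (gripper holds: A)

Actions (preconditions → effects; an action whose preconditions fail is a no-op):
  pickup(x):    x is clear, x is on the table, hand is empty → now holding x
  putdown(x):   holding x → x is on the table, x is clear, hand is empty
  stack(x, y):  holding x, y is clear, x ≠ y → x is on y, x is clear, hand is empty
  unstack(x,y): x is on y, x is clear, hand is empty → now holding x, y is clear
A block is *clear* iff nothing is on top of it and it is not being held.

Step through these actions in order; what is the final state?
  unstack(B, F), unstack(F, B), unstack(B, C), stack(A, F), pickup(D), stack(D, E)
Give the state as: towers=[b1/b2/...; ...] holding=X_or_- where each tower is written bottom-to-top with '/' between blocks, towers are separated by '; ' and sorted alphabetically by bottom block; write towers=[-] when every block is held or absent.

step 1 (unstack(B, F)) [no-op]: towers=[B; C/F; D; E] holding=A
step 2 (unstack(F, B)) [no-op]: towers=[B; C/F; D; E] holding=A
step 3 (unstack(B, C)) [no-op]: towers=[B; C/F; D; E] holding=A
step 4 (stack(A, F)): towers=[B; C/F/A; D; E] holding=-
step 5 (pickup(D)): towers=[B; C/F/A; E] holding=D
step 6 (stack(D, E)): towers=[B; C/F/A; E/D] holding=-

towers=[B; C/F/A; E/D] holding=-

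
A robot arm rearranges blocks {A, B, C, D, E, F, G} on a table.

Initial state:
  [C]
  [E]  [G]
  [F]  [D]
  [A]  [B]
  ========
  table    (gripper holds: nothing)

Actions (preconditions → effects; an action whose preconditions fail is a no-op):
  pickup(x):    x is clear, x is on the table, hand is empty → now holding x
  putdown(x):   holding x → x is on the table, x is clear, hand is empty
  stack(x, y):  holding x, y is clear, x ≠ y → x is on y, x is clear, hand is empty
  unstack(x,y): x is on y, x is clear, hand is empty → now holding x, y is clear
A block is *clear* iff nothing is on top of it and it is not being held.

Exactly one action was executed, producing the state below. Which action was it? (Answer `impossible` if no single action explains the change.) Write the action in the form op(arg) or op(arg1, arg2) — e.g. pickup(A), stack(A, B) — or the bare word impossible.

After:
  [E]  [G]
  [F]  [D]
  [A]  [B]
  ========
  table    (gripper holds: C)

unstack(C, E)

target: towers=[A/F/E; B/D/G] holding=C
     unstack(G, D) → towers=[A/F/E/C; B/D] holding=G
     unstack(C, E) → towers=[A/F/E; B/D/G] holding=C  ← match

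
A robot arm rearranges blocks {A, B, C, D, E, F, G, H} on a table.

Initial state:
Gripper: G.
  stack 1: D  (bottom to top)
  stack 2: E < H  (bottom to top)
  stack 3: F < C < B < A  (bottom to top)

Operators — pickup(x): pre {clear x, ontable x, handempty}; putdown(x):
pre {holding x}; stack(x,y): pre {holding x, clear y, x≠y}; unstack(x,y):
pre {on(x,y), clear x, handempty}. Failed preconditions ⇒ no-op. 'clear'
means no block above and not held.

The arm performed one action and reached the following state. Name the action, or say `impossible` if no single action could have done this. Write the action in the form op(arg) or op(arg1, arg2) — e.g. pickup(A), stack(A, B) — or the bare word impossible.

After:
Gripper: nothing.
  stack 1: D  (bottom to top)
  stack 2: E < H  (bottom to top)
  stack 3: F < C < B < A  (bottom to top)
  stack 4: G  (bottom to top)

target: towers=[D; E/H; F/C/B/A; G] holding=-
        putdown(G) → towers=[D; E/H; F/C/B/A; G] holding=-  ← match
       stack(G, A) → towers=[D; E/H; F/C/B/A/G] holding=-
       stack(G, H) → towers=[D; E/H/G; F/C/B/A] holding=-
       stack(G, D) → towers=[D/G; E/H; F/C/B/A] holding=-

putdown(G)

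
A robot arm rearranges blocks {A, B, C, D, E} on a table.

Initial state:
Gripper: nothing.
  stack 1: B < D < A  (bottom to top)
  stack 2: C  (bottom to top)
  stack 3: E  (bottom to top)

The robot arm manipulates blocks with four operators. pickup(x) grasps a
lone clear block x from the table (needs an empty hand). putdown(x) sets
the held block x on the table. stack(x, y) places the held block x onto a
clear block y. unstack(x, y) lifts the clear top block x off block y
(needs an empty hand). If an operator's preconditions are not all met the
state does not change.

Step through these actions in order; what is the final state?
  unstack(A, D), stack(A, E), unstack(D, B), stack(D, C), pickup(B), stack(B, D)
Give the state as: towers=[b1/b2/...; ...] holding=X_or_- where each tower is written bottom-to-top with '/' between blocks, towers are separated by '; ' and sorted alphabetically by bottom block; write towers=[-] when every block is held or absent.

step 1 (unstack(A, D)): towers=[B/D; C; E] holding=A
step 2 (stack(A, E)): towers=[B/D; C; E/A] holding=-
step 3 (unstack(D, B)): towers=[B; C; E/A] holding=D
step 4 (stack(D, C)): towers=[B; C/D; E/A] holding=-
step 5 (pickup(B)): towers=[C/D; E/A] holding=B
step 6 (stack(B, D)): towers=[C/D/B; E/A] holding=-

towers=[C/D/B; E/A] holding=-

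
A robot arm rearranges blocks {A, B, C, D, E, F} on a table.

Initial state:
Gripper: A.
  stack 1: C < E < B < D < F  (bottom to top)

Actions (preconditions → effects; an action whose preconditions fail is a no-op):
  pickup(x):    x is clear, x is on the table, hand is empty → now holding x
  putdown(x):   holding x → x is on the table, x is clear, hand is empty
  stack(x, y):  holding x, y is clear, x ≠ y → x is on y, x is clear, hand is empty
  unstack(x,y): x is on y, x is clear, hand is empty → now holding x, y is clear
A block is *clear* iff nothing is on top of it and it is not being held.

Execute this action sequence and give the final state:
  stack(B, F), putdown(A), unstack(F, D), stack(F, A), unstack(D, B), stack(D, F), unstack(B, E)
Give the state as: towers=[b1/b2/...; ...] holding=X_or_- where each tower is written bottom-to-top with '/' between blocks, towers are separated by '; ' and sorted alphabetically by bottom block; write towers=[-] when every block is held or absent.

step 1 (stack(B, F)) [no-op]: towers=[C/E/B/D/F] holding=A
step 2 (putdown(A)): towers=[A; C/E/B/D/F] holding=-
step 3 (unstack(F, D)): towers=[A; C/E/B/D] holding=F
step 4 (stack(F, A)): towers=[A/F; C/E/B/D] holding=-
step 5 (unstack(D, B)): towers=[A/F; C/E/B] holding=D
step 6 (stack(D, F)): towers=[A/F/D; C/E/B] holding=-
step 7 (unstack(B, E)): towers=[A/F/D; C/E] holding=B

towers=[A/F/D; C/E] holding=B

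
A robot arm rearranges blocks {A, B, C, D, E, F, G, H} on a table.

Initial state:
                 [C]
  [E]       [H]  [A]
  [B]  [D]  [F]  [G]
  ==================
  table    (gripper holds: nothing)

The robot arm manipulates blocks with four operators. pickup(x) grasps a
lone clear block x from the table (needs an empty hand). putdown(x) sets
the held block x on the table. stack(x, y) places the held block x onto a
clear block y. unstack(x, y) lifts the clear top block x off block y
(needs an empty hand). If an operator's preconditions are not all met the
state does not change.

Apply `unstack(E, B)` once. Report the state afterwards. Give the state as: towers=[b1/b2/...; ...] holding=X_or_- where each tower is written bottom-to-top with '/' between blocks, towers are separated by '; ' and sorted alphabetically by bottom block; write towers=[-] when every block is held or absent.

before: towers=[B/E; D; F/H; G/A/C] holding=-
pre[unstack(E, B)]: on(E,B) ok, clear(E) ok, handempty ok
all met → apply unstack(E, B)
after:  towers=[B; D; F/H; G/A/C] holding=E

towers=[B; D; F/H; G/A/C] holding=E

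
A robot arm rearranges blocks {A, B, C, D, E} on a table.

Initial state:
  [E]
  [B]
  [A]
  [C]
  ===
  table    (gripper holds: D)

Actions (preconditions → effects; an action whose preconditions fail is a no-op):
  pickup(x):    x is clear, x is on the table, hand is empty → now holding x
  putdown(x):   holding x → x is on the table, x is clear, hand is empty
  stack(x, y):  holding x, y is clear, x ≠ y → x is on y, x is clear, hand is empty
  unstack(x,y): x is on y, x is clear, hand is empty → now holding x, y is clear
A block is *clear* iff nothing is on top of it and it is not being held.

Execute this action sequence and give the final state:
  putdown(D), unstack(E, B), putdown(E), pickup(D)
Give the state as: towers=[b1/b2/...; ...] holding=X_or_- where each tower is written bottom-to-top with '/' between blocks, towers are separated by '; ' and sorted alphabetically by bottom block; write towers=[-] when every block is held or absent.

step 1 (putdown(D)): towers=[C/A/B/E; D] holding=-
step 2 (unstack(E, B)): towers=[C/A/B; D] holding=E
step 3 (putdown(E)): towers=[C/A/B; D; E] holding=-
step 4 (pickup(D)): towers=[C/A/B; E] holding=D

towers=[C/A/B; E] holding=D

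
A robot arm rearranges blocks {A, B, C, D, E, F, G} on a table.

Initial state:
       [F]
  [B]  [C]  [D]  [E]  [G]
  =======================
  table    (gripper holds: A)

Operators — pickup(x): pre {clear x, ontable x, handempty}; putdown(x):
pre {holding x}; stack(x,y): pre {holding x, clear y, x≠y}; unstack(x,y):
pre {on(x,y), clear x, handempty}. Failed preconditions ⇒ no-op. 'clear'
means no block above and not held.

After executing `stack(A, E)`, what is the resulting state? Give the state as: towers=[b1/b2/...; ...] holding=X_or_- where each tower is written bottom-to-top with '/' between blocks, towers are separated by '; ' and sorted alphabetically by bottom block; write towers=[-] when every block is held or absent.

towers=[B; C/F; D; E/A; G] holding=-

before: towers=[B; C/F; D; E; G] holding=A
pre[stack(A, E)]: holding(A) ✓, clear(E) ✓, A≠E ✓
all met → apply stack(A, E)
after:  towers=[B; C/F; D; E/A; G] holding=-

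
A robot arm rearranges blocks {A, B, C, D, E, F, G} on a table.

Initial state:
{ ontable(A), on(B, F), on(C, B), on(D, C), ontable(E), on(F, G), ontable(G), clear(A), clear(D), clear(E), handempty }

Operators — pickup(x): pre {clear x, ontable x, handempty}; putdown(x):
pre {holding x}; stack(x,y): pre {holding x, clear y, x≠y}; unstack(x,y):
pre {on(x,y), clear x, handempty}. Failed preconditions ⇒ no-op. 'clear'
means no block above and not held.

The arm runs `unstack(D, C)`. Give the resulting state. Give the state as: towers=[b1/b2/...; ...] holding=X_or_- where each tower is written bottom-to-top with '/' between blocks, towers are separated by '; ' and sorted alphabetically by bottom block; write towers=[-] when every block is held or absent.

towers=[A; E; G/F/B/C] holding=D

before: towers=[A; E; G/F/B/C/D] holding=-
pre[unstack(D, C)]: on(D,C) ok, clear(D) ok, handempty ok
all met → apply unstack(D, C)
after:  towers=[A; E; G/F/B/C] holding=D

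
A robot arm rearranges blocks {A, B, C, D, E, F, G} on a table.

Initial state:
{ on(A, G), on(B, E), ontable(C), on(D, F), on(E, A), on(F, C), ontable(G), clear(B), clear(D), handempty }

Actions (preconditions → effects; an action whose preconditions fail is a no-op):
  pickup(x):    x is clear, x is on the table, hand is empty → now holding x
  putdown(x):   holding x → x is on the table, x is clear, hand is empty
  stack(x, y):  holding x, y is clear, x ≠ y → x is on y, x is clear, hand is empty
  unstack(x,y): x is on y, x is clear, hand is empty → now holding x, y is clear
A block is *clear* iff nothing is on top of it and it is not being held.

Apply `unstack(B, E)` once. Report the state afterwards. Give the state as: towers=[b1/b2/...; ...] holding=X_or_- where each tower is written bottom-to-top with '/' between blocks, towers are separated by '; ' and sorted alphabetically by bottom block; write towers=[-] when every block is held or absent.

towers=[C/F/D; G/A/E] holding=B

before: towers=[C/F/D; G/A/E/B] holding=-
pre[unstack(B, E)]: on(B,E) ✓, clear(B) ✓, handempty ✓
all met → apply unstack(B, E)
after:  towers=[C/F/D; G/A/E] holding=B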